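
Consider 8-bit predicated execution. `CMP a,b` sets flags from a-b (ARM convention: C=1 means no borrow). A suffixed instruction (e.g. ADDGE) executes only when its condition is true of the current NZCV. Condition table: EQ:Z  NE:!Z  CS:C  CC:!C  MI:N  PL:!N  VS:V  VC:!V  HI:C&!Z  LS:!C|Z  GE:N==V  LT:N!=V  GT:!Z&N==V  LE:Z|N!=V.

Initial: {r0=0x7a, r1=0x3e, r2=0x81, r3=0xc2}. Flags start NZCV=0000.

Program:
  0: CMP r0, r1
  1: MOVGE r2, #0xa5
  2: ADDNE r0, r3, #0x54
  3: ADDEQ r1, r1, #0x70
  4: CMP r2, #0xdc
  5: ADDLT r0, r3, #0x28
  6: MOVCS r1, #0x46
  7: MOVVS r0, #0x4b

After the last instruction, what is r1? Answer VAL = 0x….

VAL = 0x3e

0: ✓ CMP  NZCV=0010
1: ✓ MOVGE  r2←0xa5
2: ✓ ADDNE  r0←0x16
3: · ADDEQ
4: ✓ CMP  NZCV=1000
5: ✓ ADDLT  r0←0xea
6: · MOVCS
7: · MOVVS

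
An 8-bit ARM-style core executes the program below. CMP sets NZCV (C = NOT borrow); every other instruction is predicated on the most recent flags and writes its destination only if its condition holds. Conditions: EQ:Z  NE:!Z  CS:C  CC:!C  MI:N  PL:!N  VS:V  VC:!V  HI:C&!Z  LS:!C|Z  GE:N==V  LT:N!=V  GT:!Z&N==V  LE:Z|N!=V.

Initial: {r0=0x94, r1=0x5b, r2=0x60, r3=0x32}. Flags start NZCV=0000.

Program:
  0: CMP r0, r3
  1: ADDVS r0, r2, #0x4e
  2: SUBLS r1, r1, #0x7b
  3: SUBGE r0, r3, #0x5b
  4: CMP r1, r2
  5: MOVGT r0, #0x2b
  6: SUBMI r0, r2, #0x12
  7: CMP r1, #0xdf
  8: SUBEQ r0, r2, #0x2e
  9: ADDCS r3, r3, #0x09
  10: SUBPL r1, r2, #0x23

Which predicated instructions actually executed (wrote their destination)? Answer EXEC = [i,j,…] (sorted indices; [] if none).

0: ✓ CMP  NZCV=0011
1: ✓ ADDVS  r0←0xae
2: · SUBLS
3: · SUBGE
4: ✓ CMP  NZCV=1000
5: · MOVGT
6: ✓ SUBMI  r0←0x4e
7: ✓ CMP  NZCV=0000
8: · SUBEQ
9: · ADDCS
10: ✓ SUBPL  r1←0x3d

EXEC = [1,6,10]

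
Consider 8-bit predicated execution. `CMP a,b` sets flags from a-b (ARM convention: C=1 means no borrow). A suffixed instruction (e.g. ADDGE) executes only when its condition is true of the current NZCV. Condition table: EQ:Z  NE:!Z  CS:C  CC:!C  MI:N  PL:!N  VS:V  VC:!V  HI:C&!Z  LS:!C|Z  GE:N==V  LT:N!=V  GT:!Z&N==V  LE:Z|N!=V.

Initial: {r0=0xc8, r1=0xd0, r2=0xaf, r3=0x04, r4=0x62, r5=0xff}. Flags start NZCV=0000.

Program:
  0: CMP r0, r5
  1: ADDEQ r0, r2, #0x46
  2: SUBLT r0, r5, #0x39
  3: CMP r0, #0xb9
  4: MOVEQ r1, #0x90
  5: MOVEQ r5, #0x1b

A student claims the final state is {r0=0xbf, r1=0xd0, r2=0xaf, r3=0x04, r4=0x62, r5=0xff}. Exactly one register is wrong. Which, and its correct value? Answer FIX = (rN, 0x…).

FIX = (r0, 0xc6)

[0] flags=1000 → (cmp)
[1] flags=1000 EQ?F → skip
[2] flags=1000 LT?T → r0=0xc6
[3] flags=0010 → (cmp)
[4] flags=0010 EQ?F → skip
[5] flags=0010 EQ?F → skip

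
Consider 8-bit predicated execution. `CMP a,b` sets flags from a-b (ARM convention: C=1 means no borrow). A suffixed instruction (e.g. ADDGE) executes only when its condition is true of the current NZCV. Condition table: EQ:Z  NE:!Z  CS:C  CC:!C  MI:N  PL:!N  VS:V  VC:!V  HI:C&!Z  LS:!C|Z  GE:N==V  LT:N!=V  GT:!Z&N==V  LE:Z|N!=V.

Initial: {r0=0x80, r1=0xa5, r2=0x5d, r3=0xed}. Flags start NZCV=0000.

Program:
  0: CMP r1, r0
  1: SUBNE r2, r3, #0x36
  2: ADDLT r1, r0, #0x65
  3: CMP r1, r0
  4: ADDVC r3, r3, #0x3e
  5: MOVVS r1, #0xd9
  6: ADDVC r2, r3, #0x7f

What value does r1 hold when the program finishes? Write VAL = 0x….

VAL = 0xa5

0: ✓ CMP  NZCV=0010
1: ✓ SUBNE  r2←0xb7
2: · ADDLT
3: ✓ CMP  NZCV=0010
4: ✓ ADDVC  r3←0x2b
5: · MOVVS
6: ✓ ADDVC  r2←0xaa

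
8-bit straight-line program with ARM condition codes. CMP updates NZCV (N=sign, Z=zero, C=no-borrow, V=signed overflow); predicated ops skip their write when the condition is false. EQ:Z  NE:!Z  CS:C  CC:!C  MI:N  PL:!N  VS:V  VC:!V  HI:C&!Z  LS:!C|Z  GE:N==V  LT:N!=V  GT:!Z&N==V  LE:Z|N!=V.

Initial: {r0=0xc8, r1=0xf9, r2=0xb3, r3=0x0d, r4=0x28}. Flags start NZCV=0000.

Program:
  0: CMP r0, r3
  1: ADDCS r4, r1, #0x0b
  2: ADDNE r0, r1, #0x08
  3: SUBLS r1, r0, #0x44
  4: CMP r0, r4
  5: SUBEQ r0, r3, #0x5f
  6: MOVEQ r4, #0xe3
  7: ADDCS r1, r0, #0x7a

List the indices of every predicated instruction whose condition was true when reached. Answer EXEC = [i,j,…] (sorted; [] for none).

[0] flags=1010 → (cmp)
[1] flags=1010 CS?T → r4=0x04
[2] flags=1010 NE?T → r0=0x01
[3] flags=1010 LS?F → skip
[4] flags=1000 → (cmp)
[5] flags=1000 EQ?F → skip
[6] flags=1000 EQ?F → skip
[7] flags=1000 CS?F → skip

EXEC = [1,2]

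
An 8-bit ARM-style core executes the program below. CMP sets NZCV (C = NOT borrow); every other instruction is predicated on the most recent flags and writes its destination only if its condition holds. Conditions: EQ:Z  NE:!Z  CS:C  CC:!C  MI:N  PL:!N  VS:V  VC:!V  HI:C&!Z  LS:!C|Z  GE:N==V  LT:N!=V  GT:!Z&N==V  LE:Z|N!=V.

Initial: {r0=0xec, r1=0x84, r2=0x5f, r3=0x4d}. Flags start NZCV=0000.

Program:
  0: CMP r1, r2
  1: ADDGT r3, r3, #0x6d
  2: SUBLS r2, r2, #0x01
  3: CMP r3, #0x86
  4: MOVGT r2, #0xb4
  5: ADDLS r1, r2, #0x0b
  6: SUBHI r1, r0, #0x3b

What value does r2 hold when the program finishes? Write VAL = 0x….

0: ✓ CMP  NZCV=0011
1: · ADDGT
2: · SUBLS
3: ✓ CMP  NZCV=1001
4: ✓ MOVGT  r2←0xb4
5: ✓ ADDLS  r1←0xbf
6: · SUBHI

VAL = 0xb4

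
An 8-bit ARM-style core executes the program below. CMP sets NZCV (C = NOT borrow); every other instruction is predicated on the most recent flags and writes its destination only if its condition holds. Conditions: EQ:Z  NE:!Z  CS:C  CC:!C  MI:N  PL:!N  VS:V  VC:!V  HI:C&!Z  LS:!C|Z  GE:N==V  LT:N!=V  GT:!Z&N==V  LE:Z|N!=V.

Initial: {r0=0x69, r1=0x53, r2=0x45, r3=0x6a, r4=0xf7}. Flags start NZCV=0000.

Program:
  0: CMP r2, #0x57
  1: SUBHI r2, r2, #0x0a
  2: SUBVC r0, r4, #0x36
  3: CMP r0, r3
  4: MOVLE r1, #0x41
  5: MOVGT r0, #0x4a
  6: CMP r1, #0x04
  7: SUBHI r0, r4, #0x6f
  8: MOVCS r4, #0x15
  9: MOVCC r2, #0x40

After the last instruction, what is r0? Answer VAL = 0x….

0: ✓ CMP  NZCV=1000
1: · SUBHI
2: ✓ SUBVC  r0←0xc1
3: ✓ CMP  NZCV=0011
4: ✓ MOVLE  r1←0x41
5: · MOVGT
6: ✓ CMP  NZCV=0010
7: ✓ SUBHI  r0←0x88
8: ✓ MOVCS  r4←0x15
9: · MOVCC

VAL = 0x88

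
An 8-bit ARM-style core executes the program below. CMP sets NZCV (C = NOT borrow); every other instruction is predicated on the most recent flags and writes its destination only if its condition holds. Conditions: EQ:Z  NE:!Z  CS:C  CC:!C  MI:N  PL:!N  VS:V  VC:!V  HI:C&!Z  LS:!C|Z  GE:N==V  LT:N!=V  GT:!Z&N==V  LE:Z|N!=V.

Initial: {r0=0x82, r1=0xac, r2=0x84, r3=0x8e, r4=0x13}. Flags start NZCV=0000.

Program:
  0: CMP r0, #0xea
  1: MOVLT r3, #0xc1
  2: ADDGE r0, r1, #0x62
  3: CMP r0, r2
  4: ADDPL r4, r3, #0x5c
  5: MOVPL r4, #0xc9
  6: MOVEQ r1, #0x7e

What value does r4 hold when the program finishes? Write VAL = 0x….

VAL = 0x13

0: ✓ CMP  NZCV=1000
1: ✓ MOVLT  r3←0xc1
2: · ADDGE
3: ✓ CMP  NZCV=1000
4: · ADDPL
5: · MOVPL
6: · MOVEQ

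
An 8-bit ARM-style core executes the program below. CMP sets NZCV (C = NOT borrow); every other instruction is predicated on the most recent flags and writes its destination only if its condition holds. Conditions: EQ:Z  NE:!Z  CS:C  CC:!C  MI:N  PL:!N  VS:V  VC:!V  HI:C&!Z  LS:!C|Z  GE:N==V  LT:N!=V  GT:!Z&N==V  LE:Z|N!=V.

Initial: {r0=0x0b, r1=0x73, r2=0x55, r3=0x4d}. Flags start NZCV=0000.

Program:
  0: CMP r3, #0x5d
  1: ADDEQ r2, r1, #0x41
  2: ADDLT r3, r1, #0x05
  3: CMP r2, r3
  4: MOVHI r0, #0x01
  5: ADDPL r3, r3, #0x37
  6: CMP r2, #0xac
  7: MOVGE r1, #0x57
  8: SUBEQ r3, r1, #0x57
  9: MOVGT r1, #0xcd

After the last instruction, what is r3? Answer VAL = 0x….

VAL = 0x78

[0] flags=1000 → (cmp)
[1] flags=1000 EQ?F → skip
[2] flags=1000 LT?T → r3=0x78
[3] flags=1000 → (cmp)
[4] flags=1000 HI?F → skip
[5] flags=1000 PL?F → skip
[6] flags=1001 → (cmp)
[7] flags=1001 GE?T → r1=0x57
[8] flags=1001 EQ?F → skip
[9] flags=1001 GT?T → r1=0xcd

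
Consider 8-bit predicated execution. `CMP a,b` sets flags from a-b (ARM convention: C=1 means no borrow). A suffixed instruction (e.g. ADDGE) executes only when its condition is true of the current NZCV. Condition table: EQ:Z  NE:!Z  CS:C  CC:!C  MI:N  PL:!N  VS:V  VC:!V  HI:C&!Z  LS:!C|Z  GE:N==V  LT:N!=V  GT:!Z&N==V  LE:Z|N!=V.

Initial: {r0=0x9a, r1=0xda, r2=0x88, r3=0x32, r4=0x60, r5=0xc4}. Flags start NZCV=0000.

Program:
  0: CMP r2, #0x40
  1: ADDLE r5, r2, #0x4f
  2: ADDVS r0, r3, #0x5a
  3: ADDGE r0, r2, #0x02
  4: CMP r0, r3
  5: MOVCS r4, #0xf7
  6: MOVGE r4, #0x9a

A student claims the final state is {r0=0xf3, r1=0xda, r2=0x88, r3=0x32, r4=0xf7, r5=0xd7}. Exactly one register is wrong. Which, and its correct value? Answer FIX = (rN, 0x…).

0: ✓ CMP  NZCV=0011
1: ✓ ADDLE  r5←0xd7
2: ✓ ADDVS  r0←0x8c
3: · ADDGE
4: ✓ CMP  NZCV=0011
5: ✓ MOVCS  r4←0xf7
6: · MOVGE

FIX = (r0, 0x8c)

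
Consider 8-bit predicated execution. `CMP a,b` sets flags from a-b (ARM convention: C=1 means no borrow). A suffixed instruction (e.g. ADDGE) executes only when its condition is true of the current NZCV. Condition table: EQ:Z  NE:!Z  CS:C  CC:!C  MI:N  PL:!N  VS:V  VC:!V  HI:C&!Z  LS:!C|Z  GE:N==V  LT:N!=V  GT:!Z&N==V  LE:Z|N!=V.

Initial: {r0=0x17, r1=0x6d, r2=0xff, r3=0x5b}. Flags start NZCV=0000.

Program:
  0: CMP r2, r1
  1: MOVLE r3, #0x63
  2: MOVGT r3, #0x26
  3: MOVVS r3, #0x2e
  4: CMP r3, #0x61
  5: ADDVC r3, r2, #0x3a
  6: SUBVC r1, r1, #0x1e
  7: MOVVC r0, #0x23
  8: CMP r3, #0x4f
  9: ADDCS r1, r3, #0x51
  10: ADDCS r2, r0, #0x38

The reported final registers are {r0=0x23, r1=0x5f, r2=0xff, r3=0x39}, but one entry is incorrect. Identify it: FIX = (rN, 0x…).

0: ✓ CMP  NZCV=1010
1: ✓ MOVLE  r3←0x63
2: · MOVGT
3: · MOVVS
4: ✓ CMP  NZCV=0010
5: ✓ ADDVC  r3←0x39
6: ✓ SUBVC  r1←0x4f
7: ✓ MOVVC  r0←0x23
8: ✓ CMP  NZCV=1000
9: · ADDCS
10: · ADDCS

FIX = (r1, 0x4f)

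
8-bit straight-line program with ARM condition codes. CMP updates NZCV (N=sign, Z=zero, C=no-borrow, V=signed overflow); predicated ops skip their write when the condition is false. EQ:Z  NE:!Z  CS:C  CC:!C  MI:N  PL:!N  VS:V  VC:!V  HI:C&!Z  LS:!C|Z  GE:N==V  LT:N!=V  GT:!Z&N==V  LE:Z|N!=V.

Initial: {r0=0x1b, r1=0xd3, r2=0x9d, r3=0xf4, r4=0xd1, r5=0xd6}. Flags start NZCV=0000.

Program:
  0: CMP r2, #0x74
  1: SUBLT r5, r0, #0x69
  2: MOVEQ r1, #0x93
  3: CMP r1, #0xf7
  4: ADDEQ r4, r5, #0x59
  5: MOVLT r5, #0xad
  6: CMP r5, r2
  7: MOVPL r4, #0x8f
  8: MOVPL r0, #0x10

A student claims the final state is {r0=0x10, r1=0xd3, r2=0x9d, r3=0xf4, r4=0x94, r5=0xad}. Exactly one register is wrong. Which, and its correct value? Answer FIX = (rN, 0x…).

0: ✓ CMP  NZCV=0011
1: ✓ SUBLT  r5←0xb2
2: · MOVEQ
3: ✓ CMP  NZCV=1000
4: · ADDEQ
5: ✓ MOVLT  r5←0xad
6: ✓ CMP  NZCV=0010
7: ✓ MOVPL  r4←0x8f
8: ✓ MOVPL  r0←0x10

FIX = (r4, 0x8f)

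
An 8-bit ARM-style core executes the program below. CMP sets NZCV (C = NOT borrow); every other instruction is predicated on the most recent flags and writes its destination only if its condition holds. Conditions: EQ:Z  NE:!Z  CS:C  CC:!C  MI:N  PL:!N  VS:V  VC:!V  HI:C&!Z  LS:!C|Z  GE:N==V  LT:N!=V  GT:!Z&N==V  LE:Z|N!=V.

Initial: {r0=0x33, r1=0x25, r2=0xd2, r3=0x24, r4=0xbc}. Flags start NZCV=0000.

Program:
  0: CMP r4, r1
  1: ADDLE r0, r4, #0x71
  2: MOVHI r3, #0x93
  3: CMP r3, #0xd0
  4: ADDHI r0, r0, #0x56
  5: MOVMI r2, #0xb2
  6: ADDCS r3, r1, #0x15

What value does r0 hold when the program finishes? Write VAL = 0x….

0: ✓ CMP  NZCV=1010
1: ✓ ADDLE  r0←0x2d
2: ✓ MOVHI  r3←0x93
3: ✓ CMP  NZCV=1000
4: · ADDHI
5: ✓ MOVMI  r2←0xb2
6: · ADDCS

VAL = 0x2d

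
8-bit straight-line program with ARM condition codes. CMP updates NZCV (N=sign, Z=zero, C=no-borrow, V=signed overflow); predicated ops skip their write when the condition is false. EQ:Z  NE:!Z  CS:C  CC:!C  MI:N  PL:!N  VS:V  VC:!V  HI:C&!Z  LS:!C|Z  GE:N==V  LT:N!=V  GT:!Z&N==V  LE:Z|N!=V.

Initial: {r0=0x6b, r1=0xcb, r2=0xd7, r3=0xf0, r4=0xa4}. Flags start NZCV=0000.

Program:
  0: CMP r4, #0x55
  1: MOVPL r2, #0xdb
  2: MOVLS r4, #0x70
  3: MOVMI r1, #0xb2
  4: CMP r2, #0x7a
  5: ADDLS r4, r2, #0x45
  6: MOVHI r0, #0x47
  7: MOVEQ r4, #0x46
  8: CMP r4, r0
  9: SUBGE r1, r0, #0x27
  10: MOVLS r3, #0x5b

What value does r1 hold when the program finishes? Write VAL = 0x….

0: ✓ CMP  NZCV=0011
1: ✓ MOVPL  r2←0xdb
2: · MOVLS
3: · MOVMI
4: ✓ CMP  NZCV=0011
5: · ADDLS
6: ✓ MOVHI  r0←0x47
7: · MOVEQ
8: ✓ CMP  NZCV=0011
9: · SUBGE
10: · MOVLS

VAL = 0xcb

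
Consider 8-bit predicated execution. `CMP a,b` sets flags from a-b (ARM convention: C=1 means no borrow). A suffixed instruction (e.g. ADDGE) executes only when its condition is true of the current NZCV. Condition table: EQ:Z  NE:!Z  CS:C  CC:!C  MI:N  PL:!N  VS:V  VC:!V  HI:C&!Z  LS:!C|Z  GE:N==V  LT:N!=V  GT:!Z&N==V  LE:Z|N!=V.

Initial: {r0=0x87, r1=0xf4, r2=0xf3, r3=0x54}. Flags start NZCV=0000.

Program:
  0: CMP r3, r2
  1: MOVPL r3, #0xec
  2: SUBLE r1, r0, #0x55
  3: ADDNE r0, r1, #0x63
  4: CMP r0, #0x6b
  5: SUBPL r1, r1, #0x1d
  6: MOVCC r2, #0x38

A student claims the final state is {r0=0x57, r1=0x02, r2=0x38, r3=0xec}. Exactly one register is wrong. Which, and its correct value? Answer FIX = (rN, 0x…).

[0] flags=0000 → (cmp)
[1] flags=0000 PL?T → r3=0xec
[2] flags=0000 LE?F → skip
[3] flags=0000 NE?T → r0=0x57
[4] flags=1000 → (cmp)
[5] flags=1000 PL?F → skip
[6] flags=1000 CC?T → r2=0x38

FIX = (r1, 0xf4)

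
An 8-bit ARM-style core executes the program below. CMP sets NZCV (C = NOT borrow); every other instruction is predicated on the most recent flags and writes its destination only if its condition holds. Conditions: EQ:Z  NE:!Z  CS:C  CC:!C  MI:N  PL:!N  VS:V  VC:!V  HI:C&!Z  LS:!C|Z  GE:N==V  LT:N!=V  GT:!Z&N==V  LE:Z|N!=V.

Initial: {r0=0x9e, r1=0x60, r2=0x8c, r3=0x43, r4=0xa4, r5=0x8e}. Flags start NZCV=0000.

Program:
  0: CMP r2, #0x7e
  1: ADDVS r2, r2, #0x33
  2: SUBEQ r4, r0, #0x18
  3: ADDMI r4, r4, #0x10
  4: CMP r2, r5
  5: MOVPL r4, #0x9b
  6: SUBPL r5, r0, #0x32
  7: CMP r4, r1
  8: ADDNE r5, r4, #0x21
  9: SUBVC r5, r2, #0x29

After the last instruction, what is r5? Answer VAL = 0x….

0: ✓ CMP  NZCV=0011
1: ✓ ADDVS  r2←0xbf
2: · SUBEQ
3: · ADDMI
4: ✓ CMP  NZCV=0010
5: ✓ MOVPL  r4←0x9b
6: ✓ SUBPL  r5←0x6c
7: ✓ CMP  NZCV=0011
8: ✓ ADDNE  r5←0xbc
9: · SUBVC

VAL = 0xbc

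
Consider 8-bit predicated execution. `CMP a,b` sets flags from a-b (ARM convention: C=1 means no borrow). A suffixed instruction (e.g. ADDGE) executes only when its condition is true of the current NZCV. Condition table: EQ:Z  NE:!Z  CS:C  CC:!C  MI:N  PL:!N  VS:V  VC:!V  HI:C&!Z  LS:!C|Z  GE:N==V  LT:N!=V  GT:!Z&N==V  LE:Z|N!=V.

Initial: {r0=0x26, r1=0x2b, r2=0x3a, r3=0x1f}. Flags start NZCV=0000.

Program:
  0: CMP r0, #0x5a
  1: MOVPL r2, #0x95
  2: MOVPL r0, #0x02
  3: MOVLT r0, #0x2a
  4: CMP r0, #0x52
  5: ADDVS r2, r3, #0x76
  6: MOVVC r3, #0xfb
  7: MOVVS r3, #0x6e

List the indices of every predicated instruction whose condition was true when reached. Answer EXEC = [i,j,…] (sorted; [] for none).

EXEC = [3,6]

0: ✓ CMP  NZCV=1000
1: · MOVPL
2: · MOVPL
3: ✓ MOVLT  r0←0x2a
4: ✓ CMP  NZCV=1000
5: · ADDVS
6: ✓ MOVVC  r3←0xfb
7: · MOVVS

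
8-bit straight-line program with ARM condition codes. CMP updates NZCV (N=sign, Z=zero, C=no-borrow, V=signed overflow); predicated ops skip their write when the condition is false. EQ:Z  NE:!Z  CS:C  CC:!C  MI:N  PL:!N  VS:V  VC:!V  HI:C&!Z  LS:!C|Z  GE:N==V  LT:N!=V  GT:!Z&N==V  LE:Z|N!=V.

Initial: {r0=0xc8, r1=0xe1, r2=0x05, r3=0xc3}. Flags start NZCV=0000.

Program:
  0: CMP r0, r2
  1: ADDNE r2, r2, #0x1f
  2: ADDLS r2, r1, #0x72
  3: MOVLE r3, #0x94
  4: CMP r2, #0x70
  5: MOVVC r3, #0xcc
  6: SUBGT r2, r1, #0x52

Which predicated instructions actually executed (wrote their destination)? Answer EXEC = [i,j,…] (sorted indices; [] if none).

0: ✓ CMP  NZCV=1010
1: ✓ ADDNE  r2←0x24
2: · ADDLS
3: ✓ MOVLE  r3←0x94
4: ✓ CMP  NZCV=1000
5: ✓ MOVVC  r3←0xcc
6: · SUBGT

EXEC = [1,3,5]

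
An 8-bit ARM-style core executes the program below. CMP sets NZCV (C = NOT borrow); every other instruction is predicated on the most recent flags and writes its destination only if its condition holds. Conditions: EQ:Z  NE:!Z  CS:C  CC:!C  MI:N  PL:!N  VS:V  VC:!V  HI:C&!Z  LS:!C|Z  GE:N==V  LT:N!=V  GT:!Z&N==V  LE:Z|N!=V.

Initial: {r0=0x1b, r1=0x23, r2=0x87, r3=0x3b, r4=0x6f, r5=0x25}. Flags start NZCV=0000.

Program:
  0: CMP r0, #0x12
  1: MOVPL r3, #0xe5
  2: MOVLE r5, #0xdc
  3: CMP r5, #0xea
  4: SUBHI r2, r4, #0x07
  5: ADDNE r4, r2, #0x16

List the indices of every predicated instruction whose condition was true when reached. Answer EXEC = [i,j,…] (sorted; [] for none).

[0] flags=0010 → (cmp)
[1] flags=0010 PL?T → r3=0xe5
[2] flags=0010 LE?F → skip
[3] flags=0000 → (cmp)
[4] flags=0000 HI?F → skip
[5] flags=0000 NE?T → r4=0x9d

EXEC = [1,5]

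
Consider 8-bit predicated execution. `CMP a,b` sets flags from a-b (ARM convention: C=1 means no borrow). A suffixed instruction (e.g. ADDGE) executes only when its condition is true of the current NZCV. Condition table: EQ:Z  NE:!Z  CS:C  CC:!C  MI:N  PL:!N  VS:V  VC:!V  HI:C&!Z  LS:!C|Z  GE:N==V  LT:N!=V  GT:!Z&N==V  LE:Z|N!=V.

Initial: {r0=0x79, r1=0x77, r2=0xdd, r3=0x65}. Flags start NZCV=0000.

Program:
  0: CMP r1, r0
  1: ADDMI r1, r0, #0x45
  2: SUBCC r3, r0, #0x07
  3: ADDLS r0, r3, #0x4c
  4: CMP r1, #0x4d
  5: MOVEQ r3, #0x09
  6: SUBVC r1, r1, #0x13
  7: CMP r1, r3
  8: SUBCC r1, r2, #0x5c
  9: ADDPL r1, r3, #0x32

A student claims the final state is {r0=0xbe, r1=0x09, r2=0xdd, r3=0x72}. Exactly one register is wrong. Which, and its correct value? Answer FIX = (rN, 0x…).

FIX = (r1, 0xa4)

0: ✓ CMP  NZCV=1000
1: ✓ ADDMI  r1←0xbe
2: ✓ SUBCC  r3←0x72
3: ✓ ADDLS  r0←0xbe
4: ✓ CMP  NZCV=0011
5: · MOVEQ
6: · SUBVC
7: ✓ CMP  NZCV=0011
8: · SUBCC
9: ✓ ADDPL  r1←0xa4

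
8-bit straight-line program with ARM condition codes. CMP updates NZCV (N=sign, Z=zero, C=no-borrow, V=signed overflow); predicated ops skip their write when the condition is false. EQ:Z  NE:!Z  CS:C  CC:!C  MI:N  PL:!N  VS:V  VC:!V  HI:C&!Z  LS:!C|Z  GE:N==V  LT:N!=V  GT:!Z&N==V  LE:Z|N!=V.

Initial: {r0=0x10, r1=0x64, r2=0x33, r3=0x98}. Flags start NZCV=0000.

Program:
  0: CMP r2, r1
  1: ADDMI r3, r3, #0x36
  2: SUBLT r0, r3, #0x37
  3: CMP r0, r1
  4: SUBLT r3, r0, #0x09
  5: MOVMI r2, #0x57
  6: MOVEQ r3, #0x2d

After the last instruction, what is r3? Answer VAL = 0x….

[0] flags=1000 → (cmp)
[1] flags=1000 MI?T → r3=0xce
[2] flags=1000 LT?T → r0=0x97
[3] flags=0011 → (cmp)
[4] flags=0011 LT?T → r3=0x8e
[5] flags=0011 MI?F → skip
[6] flags=0011 EQ?F → skip

VAL = 0x8e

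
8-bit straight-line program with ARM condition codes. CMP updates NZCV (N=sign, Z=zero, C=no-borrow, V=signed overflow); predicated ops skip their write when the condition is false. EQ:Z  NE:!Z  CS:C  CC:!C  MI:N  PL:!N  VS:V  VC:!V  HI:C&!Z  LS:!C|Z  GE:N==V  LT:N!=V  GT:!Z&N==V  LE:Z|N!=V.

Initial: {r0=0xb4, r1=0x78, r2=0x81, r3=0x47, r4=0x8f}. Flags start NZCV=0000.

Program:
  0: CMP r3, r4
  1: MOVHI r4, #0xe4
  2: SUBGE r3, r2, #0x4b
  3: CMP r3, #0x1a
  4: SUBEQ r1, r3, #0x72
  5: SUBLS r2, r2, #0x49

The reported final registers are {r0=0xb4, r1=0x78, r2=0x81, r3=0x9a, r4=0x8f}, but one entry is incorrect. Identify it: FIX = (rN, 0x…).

FIX = (r3, 0x36)

0: ✓ CMP  NZCV=1001
1: · MOVHI
2: ✓ SUBGE  r3←0x36
3: ✓ CMP  NZCV=0010
4: · SUBEQ
5: · SUBLS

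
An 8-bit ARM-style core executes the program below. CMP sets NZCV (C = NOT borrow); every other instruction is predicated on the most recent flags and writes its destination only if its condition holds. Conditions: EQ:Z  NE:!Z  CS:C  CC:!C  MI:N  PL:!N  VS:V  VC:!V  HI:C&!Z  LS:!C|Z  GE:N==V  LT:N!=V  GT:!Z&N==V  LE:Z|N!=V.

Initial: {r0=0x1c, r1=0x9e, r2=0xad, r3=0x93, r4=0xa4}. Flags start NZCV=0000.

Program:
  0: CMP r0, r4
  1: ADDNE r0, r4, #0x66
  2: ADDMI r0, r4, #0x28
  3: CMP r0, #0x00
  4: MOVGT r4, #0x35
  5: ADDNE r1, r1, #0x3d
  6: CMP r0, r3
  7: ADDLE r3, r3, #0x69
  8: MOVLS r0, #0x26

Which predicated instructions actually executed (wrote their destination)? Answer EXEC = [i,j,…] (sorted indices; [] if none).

0: ✓ CMP  NZCV=0000
1: ✓ ADDNE  r0←0x0a
2: · ADDMI
3: ✓ CMP  NZCV=0010
4: ✓ MOVGT  r4←0x35
5: ✓ ADDNE  r1←0xdb
6: ✓ CMP  NZCV=0000
7: · ADDLE
8: ✓ MOVLS  r0←0x26

EXEC = [1,4,5,8]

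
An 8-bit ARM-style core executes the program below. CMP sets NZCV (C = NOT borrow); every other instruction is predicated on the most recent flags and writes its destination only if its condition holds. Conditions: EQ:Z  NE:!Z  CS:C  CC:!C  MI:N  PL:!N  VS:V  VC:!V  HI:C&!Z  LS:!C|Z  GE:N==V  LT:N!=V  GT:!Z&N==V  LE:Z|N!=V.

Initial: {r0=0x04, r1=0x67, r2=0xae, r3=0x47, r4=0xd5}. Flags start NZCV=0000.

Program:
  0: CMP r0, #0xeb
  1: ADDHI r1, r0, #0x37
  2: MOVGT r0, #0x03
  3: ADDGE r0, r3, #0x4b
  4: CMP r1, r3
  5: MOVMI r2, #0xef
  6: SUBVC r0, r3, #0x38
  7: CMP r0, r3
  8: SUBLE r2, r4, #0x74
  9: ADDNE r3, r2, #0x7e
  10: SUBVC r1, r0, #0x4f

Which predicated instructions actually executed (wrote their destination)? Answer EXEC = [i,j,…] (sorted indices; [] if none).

[0] flags=0000 → (cmp)
[1] flags=0000 HI?F → skip
[2] flags=0000 GT?T → r0=0x03
[3] flags=0000 GE?T → r0=0x92
[4] flags=0010 → (cmp)
[5] flags=0010 MI?F → skip
[6] flags=0010 VC?T → r0=0x0f
[7] flags=1000 → (cmp)
[8] flags=1000 LE?T → r2=0x61
[9] flags=1000 NE?T → r3=0xdf
[10] flags=1000 VC?T → r1=0xc0

EXEC = [2,3,6,8,9,10]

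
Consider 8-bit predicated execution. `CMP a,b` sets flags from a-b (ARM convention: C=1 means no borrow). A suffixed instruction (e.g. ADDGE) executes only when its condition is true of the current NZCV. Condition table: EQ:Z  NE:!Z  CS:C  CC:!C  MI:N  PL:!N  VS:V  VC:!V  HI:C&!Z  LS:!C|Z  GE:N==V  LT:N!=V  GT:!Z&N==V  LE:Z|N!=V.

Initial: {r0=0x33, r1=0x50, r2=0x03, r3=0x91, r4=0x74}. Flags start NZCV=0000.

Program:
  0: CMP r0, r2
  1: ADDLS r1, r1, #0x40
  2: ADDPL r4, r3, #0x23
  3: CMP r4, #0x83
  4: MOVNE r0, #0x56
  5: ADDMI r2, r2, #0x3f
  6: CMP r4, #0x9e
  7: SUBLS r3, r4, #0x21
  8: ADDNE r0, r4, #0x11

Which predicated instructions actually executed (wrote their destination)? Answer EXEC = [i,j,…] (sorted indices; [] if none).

[0] flags=0010 → (cmp)
[1] flags=0010 LS?F → skip
[2] flags=0010 PL?T → r4=0xb4
[3] flags=0010 → (cmp)
[4] flags=0010 NE?T → r0=0x56
[5] flags=0010 MI?F → skip
[6] flags=0010 → (cmp)
[7] flags=0010 LS?F → skip
[8] flags=0010 NE?T → r0=0xc5

EXEC = [2,4,8]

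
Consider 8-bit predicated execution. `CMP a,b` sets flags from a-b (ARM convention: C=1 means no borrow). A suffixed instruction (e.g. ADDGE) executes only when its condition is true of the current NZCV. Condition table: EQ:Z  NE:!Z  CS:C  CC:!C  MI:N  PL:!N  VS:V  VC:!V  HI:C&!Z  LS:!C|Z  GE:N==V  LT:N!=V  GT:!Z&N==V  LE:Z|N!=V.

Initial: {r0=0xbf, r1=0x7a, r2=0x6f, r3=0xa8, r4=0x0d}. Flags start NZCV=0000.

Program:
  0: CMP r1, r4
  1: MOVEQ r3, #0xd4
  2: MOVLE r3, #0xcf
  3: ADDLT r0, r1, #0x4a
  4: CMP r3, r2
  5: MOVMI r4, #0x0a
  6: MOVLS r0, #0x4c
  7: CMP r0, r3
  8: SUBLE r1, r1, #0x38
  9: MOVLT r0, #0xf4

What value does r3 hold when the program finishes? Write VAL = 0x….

[0] flags=0010 → (cmp)
[1] flags=0010 EQ?F → skip
[2] flags=0010 LE?F → skip
[3] flags=0010 LT?F → skip
[4] flags=0011 → (cmp)
[5] flags=0011 MI?F → skip
[6] flags=0011 LS?F → skip
[7] flags=0010 → (cmp)
[8] flags=0010 LE?F → skip
[9] flags=0010 LT?F → skip

VAL = 0xa8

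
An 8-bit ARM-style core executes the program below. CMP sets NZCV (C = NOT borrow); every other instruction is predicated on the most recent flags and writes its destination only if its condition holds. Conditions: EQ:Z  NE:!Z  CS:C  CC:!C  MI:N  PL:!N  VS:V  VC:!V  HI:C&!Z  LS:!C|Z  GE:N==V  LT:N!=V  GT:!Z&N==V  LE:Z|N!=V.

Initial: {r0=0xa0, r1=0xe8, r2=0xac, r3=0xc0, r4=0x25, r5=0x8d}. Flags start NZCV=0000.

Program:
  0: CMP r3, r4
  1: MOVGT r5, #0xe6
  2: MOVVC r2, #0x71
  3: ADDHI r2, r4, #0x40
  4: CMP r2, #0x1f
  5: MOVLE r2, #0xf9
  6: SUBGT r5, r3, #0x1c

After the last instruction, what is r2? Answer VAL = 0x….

[0] flags=1010 → (cmp)
[1] flags=1010 GT?F → skip
[2] flags=1010 VC?T → r2=0x71
[3] flags=1010 HI?T → r2=0x65
[4] flags=0010 → (cmp)
[5] flags=0010 LE?F → skip
[6] flags=0010 GT?T → r5=0xa4

VAL = 0x65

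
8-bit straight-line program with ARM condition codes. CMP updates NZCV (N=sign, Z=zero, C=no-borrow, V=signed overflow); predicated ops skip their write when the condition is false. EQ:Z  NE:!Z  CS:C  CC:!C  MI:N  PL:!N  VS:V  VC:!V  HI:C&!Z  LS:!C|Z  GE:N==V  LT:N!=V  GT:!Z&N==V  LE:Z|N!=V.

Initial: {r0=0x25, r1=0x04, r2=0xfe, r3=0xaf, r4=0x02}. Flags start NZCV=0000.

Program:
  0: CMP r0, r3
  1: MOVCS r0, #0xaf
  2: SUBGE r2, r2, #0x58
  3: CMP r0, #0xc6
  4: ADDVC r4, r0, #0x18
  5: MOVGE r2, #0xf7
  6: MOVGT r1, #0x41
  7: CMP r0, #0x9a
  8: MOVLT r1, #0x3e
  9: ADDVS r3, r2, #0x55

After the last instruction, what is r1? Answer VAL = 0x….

0: ✓ CMP  NZCV=0000
1: · MOVCS
2: ✓ SUBGE  r2←0xa6
3: ✓ CMP  NZCV=0000
4: ✓ ADDVC  r4←0x3d
5: ✓ MOVGE  r2←0xf7
6: ✓ MOVGT  r1←0x41
7: ✓ CMP  NZCV=1001
8: · MOVLT
9: ✓ ADDVS  r3←0x4c

VAL = 0x41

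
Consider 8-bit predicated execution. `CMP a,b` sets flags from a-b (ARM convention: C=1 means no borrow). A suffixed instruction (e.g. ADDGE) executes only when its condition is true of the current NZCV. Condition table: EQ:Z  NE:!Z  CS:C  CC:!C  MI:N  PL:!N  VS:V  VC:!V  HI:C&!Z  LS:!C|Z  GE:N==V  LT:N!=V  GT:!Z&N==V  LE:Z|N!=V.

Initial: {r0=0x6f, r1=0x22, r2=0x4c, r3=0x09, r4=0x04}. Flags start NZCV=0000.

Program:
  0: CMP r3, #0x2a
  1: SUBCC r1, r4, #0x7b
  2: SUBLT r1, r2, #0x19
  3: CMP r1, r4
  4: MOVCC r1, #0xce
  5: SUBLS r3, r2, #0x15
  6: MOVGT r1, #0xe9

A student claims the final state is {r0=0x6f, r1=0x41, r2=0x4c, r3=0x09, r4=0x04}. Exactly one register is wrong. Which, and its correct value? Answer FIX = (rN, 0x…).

0: ✓ CMP  NZCV=1000
1: ✓ SUBCC  r1←0x89
2: ✓ SUBLT  r1←0x33
3: ✓ CMP  NZCV=0010
4: · MOVCC
5: · SUBLS
6: ✓ MOVGT  r1←0xe9

FIX = (r1, 0xe9)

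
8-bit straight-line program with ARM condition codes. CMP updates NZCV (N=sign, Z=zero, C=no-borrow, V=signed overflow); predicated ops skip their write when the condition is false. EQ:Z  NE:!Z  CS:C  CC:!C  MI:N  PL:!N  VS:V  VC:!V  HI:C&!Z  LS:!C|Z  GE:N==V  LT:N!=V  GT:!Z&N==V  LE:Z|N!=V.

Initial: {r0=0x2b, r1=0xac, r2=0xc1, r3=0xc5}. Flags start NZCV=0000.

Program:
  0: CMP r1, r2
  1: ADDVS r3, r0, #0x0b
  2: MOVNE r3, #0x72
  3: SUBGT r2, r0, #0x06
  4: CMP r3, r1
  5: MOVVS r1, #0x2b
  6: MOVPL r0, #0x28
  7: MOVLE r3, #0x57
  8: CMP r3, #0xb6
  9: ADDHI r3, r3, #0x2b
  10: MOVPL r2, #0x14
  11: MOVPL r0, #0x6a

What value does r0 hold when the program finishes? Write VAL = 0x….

[0] flags=1000 → (cmp)
[1] flags=1000 VS?F → skip
[2] flags=1000 NE?T → r3=0x72
[3] flags=1000 GT?F → skip
[4] flags=1001 → (cmp)
[5] flags=1001 VS?T → r1=0x2b
[6] flags=1001 PL?F → skip
[7] flags=1001 LE?F → skip
[8] flags=1001 → (cmp)
[9] flags=1001 HI?F → skip
[10] flags=1001 PL?F → skip
[11] flags=1001 PL?F → skip

VAL = 0x2b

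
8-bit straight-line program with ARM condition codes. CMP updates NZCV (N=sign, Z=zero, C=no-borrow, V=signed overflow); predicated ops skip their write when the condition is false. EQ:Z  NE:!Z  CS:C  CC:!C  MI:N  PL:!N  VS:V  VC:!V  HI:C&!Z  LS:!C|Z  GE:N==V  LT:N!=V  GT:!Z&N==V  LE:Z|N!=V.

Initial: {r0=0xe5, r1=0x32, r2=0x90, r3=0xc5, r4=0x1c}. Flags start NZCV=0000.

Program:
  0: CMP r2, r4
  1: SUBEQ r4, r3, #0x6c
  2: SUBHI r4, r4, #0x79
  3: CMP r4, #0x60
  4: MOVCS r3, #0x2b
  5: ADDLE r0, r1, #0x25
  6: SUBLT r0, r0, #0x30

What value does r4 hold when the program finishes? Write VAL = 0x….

[0] flags=0011 → (cmp)
[1] flags=0011 EQ?F → skip
[2] flags=0011 HI?T → r4=0xa3
[3] flags=0011 → (cmp)
[4] flags=0011 CS?T → r3=0x2b
[5] flags=0011 LE?T → r0=0x57
[6] flags=0011 LT?T → r0=0x27

VAL = 0xa3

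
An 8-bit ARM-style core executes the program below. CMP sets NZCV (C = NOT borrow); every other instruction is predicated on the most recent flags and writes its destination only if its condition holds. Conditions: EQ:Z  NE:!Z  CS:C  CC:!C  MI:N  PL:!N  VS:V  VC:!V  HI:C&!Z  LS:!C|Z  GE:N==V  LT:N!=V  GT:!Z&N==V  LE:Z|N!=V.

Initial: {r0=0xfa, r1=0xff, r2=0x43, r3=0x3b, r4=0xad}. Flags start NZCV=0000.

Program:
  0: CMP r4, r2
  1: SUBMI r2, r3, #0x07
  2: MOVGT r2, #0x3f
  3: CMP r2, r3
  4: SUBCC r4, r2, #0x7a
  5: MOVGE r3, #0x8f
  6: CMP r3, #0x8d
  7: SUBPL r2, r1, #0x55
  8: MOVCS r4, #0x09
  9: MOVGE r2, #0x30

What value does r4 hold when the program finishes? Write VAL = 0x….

[0] flags=0011 → (cmp)
[1] flags=0011 MI?F → skip
[2] flags=0011 GT?F → skip
[3] flags=0010 → (cmp)
[4] flags=0010 CC?F → skip
[5] flags=0010 GE?T → r3=0x8f
[6] flags=0010 → (cmp)
[7] flags=0010 PL?T → r2=0xaa
[8] flags=0010 CS?T → r4=0x09
[9] flags=0010 GE?T → r2=0x30

VAL = 0x09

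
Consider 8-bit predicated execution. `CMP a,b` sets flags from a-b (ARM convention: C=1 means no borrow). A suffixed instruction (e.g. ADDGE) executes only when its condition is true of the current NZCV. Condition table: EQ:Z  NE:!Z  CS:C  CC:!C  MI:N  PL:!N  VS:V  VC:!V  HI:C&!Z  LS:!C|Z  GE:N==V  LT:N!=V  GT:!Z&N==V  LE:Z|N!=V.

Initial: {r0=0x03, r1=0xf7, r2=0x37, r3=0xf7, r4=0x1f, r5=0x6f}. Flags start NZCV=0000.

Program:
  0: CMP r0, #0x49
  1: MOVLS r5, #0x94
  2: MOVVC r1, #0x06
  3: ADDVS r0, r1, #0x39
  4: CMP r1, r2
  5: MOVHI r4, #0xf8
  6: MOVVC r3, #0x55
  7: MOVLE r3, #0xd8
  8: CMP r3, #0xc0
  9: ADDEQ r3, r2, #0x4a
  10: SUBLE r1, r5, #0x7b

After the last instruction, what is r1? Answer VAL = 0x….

[0] flags=1000 → (cmp)
[1] flags=1000 LS?T → r5=0x94
[2] flags=1000 VC?T → r1=0x06
[3] flags=1000 VS?F → skip
[4] flags=1000 → (cmp)
[5] flags=1000 HI?F → skip
[6] flags=1000 VC?T → r3=0x55
[7] flags=1000 LE?T → r3=0xd8
[8] flags=0010 → (cmp)
[9] flags=0010 EQ?F → skip
[10] flags=0010 LE?F → skip

VAL = 0x06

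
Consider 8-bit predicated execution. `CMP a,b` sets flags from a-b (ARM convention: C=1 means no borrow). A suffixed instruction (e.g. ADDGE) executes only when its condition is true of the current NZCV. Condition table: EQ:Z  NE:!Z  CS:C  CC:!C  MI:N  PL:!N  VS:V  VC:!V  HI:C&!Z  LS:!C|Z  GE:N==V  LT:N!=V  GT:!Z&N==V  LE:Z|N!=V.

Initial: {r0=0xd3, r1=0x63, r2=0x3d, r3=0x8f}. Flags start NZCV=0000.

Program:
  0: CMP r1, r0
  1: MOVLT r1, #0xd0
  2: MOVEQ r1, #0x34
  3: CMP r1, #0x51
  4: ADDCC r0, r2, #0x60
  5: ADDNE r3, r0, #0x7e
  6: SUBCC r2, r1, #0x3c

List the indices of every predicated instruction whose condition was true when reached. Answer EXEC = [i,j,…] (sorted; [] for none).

[0] flags=1001 → (cmp)
[1] flags=1001 LT?F → skip
[2] flags=1001 EQ?F → skip
[3] flags=0010 → (cmp)
[4] flags=0010 CC?F → skip
[5] flags=0010 NE?T → r3=0x51
[6] flags=0010 CC?F → skip

EXEC = [5]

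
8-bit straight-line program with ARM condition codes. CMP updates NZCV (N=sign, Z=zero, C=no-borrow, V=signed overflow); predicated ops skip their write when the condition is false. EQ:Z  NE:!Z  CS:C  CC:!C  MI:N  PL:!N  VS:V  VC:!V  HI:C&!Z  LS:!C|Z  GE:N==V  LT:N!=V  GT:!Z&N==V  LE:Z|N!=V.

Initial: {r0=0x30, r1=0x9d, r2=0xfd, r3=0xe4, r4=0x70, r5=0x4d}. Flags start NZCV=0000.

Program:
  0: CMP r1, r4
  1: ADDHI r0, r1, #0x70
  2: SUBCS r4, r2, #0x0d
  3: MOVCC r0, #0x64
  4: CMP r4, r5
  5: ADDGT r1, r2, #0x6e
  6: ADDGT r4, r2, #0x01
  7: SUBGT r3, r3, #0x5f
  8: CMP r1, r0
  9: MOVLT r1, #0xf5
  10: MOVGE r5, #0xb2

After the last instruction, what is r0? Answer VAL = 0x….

VAL = 0x0d

0: ✓ CMP  NZCV=0011
1: ✓ ADDHI  r0←0x0d
2: ✓ SUBCS  r4←0xf0
3: · MOVCC
4: ✓ CMP  NZCV=1010
5: · ADDGT
6: · ADDGT
7: · SUBGT
8: ✓ CMP  NZCV=1010
9: ✓ MOVLT  r1←0xf5
10: · MOVGE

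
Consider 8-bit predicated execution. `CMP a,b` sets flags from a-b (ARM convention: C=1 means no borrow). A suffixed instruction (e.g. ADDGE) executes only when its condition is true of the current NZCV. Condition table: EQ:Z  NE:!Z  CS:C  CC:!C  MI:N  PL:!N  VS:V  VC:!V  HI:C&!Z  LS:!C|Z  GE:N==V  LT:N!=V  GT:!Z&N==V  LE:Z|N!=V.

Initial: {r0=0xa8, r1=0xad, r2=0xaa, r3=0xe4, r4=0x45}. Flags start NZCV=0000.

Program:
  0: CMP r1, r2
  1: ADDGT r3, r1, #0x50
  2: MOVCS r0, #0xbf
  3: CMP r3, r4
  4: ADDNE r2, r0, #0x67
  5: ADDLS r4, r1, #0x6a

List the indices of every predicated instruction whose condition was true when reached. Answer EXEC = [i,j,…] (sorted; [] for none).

[0] flags=0010 → (cmp)
[1] flags=0010 GT?T → r3=0xfd
[2] flags=0010 CS?T → r0=0xbf
[3] flags=1010 → (cmp)
[4] flags=1010 NE?T → r2=0x26
[5] flags=1010 LS?F → skip

EXEC = [1,2,4]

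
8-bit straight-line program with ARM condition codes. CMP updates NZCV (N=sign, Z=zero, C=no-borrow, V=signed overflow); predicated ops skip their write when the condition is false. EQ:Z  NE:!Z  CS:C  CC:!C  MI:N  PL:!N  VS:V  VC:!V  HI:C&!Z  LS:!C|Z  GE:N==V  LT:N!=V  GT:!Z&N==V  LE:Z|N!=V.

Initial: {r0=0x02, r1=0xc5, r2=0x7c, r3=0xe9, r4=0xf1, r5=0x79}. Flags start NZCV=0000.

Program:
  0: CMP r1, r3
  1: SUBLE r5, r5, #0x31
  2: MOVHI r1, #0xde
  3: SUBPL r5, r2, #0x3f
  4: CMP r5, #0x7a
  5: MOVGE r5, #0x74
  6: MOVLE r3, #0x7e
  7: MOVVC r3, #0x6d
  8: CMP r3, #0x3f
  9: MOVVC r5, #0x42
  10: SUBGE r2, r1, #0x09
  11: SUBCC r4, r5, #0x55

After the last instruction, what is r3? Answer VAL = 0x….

VAL = 0x6d

[0] flags=1000 → (cmp)
[1] flags=1000 LE?T → r5=0x48
[2] flags=1000 HI?F → skip
[3] flags=1000 PL?F → skip
[4] flags=1000 → (cmp)
[5] flags=1000 GE?F → skip
[6] flags=1000 LE?T → r3=0x7e
[7] flags=1000 VC?T → r3=0x6d
[8] flags=0010 → (cmp)
[9] flags=0010 VC?T → r5=0x42
[10] flags=0010 GE?T → r2=0xbc
[11] flags=0010 CC?F → skip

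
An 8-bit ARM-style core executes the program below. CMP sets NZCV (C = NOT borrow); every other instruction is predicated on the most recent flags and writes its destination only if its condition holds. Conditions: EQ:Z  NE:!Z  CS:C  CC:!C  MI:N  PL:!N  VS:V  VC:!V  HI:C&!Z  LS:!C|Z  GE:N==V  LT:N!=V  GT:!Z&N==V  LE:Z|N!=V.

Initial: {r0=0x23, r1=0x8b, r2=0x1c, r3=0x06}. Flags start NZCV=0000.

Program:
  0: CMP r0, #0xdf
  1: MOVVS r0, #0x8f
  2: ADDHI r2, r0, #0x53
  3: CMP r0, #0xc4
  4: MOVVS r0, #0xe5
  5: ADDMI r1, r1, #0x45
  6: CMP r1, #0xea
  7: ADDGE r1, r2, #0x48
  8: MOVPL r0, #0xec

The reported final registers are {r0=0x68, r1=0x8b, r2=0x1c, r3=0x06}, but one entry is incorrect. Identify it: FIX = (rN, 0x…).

0: ✓ CMP  NZCV=0000
1: · MOVVS
2: · ADDHI
3: ✓ CMP  NZCV=0000
4: · MOVVS
5: · ADDMI
6: ✓ CMP  NZCV=1000
7: · ADDGE
8: · MOVPL

FIX = (r0, 0x23)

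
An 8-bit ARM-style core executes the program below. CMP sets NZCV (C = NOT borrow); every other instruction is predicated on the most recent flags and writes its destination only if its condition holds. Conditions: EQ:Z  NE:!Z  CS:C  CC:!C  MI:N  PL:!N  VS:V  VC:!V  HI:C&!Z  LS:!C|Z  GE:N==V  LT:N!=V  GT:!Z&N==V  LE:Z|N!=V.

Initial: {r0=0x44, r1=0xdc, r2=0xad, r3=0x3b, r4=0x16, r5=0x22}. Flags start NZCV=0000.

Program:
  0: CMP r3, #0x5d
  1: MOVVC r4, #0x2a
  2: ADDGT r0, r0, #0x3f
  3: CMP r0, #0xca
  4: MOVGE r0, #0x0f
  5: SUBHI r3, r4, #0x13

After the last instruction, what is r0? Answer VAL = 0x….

VAL = 0x0f

[0] flags=1000 → (cmp)
[1] flags=1000 VC?T → r4=0x2a
[2] flags=1000 GT?F → skip
[3] flags=0000 → (cmp)
[4] flags=0000 GE?T → r0=0x0f
[5] flags=0000 HI?F → skip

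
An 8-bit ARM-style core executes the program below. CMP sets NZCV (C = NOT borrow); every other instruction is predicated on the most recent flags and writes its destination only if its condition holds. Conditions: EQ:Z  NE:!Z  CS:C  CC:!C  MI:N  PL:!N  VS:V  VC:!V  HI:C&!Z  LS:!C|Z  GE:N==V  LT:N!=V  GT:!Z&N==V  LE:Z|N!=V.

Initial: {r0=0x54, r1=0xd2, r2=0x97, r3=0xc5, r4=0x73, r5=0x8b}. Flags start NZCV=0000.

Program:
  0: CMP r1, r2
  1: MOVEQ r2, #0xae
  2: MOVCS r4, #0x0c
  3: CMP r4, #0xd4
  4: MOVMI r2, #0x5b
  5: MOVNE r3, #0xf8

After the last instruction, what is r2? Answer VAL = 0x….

0: ✓ CMP  NZCV=0010
1: · MOVEQ
2: ✓ MOVCS  r4←0x0c
3: ✓ CMP  NZCV=0000
4: · MOVMI
5: ✓ MOVNE  r3←0xf8

VAL = 0x97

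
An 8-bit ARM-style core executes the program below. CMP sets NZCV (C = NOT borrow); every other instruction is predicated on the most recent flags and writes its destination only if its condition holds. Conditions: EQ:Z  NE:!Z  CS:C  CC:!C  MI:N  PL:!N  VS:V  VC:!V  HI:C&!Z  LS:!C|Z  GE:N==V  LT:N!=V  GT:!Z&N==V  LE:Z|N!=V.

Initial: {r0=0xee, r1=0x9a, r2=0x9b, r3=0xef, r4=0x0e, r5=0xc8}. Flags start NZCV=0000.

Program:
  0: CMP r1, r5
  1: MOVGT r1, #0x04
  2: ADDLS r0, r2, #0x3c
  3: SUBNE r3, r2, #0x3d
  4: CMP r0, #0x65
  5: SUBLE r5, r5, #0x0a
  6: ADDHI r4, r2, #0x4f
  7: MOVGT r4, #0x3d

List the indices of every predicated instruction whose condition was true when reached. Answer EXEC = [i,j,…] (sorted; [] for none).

EXEC = [2,3,5,6]

0: ✓ CMP  NZCV=1000
1: · MOVGT
2: ✓ ADDLS  r0←0xd7
3: ✓ SUBNE  r3←0x5e
4: ✓ CMP  NZCV=0011
5: ✓ SUBLE  r5←0xbe
6: ✓ ADDHI  r4←0xea
7: · MOVGT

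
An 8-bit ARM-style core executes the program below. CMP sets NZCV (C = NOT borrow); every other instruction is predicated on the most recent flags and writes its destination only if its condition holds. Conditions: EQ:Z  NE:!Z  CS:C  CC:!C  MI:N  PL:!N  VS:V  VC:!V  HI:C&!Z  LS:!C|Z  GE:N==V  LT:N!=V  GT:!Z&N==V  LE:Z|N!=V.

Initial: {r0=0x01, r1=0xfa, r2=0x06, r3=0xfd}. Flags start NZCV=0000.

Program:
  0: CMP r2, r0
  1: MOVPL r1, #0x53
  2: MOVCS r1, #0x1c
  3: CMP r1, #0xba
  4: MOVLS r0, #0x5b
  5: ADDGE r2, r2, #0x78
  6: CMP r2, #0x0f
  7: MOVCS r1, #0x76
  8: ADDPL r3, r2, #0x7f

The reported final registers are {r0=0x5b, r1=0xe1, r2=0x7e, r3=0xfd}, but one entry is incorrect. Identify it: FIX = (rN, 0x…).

[0] flags=0010 → (cmp)
[1] flags=0010 PL?T → r1=0x53
[2] flags=0010 CS?T → r1=0x1c
[3] flags=0000 → (cmp)
[4] flags=0000 LS?T → r0=0x5b
[5] flags=0000 GE?T → r2=0x7e
[6] flags=0010 → (cmp)
[7] flags=0010 CS?T → r1=0x76
[8] flags=0010 PL?T → r3=0xfd

FIX = (r1, 0x76)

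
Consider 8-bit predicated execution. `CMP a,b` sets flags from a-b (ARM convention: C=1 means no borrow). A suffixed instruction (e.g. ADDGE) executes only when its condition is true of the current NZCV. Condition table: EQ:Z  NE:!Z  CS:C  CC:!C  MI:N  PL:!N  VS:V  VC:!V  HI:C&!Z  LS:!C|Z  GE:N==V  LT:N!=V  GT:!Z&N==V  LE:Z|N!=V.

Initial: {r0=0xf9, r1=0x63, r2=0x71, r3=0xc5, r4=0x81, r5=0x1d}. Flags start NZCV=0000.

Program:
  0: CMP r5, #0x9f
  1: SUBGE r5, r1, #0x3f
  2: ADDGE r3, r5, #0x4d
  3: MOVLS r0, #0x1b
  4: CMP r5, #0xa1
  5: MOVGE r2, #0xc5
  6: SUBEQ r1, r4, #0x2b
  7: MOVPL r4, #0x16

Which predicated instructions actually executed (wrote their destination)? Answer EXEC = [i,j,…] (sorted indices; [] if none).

EXEC = [1,2,3,5]

[0] flags=0000 → (cmp)
[1] flags=0000 GE?T → r5=0x24
[2] flags=0000 GE?T → r3=0x71
[3] flags=0000 LS?T → r0=0x1b
[4] flags=1001 → (cmp)
[5] flags=1001 GE?T → r2=0xc5
[6] flags=1001 EQ?F → skip
[7] flags=1001 PL?F → skip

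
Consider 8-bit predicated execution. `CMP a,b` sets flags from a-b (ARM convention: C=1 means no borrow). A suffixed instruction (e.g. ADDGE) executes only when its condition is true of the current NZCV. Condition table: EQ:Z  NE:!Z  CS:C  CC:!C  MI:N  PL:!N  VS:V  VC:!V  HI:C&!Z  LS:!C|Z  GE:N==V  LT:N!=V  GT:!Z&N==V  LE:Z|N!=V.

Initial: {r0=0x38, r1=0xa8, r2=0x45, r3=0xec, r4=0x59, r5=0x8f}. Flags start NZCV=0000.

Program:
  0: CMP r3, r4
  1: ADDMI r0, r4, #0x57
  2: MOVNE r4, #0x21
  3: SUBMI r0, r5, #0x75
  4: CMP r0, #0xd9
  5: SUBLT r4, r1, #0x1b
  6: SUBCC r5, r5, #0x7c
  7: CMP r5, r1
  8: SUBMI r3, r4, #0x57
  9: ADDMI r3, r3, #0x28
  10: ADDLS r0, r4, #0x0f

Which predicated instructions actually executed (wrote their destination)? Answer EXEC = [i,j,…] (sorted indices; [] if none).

EXEC = [1,2,3,6,10]

[0] flags=1010 → (cmp)
[1] flags=1010 MI?T → r0=0xb0
[2] flags=1010 NE?T → r4=0x21
[3] flags=1010 MI?T → r0=0x1a
[4] flags=0000 → (cmp)
[5] flags=0000 LT?F → skip
[6] flags=0000 CC?T → r5=0x13
[7] flags=0000 → (cmp)
[8] flags=0000 MI?F → skip
[9] flags=0000 MI?F → skip
[10] flags=0000 LS?T → r0=0x30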